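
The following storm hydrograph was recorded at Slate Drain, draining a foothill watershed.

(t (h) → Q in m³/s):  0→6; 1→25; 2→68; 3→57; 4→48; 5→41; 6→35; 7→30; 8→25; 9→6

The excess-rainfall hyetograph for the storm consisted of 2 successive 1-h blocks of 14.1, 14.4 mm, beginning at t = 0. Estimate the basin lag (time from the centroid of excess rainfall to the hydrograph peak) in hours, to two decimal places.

Centroid of excess rainfall: t_c = Σ P_i·t̄_i / ΣP_i = 1.0053 h (block centres at 0.5, 1.5 h).
Hydrograph peak occurs at t = 2 h, so basin lag t_L = 2 − 1.0053 = 0.99 h.

t_L ≈ 0.99 h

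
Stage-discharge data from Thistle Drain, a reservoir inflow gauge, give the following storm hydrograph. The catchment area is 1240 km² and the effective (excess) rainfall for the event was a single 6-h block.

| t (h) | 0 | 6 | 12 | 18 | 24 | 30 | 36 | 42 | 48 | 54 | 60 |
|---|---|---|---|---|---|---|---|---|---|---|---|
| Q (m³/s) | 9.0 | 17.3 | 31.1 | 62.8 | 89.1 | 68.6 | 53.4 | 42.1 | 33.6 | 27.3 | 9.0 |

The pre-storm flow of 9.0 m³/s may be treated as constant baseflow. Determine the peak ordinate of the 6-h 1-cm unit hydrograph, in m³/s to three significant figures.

Direct runoff: 0.0, 8.3, 22.1, 53.8, 80.1, 59.6, 44.4, 33.1, 24.6, 18.3, 0.0 m³/s; ΣQ_DR = 344.3 m³/s, peak = 80.1 m³/s.
Runoff depth d = ΣQ_DR·Δt / A = 344.3 × 21600 / (1240 km²) = 5.997 mm.
The 1-cm UH is the DRH scaled by (10 mm)/d, so U_p = 80.1 × 10/5.997 = 134 m³/s.

U_p ≈ 134 m³/s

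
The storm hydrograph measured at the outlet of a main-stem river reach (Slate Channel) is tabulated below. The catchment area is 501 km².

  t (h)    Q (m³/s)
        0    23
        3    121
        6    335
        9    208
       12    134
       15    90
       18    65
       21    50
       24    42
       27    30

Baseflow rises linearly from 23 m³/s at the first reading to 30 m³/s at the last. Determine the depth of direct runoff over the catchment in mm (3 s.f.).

d ≈ 18.0 mm

Direct runoff: 0.00, 97.22, 310.44, 182.67, 107.89, 63.11, 37.33, 21.56, 12.78, 0.00 m³/s; ΣQ_DR = 833.0 m³/s.
V = ΣQ_DR · Δt = 833.0 × 10800 s = 8.996 × 10^6 m³.
Over A = 501 km², depth = V / A = 18.0 mm.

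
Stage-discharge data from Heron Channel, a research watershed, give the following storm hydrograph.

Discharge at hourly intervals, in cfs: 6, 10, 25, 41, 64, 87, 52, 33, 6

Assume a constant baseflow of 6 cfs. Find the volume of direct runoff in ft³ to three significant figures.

V ≈ 9.72 × 10^5 ft³

Direct-runoff ordinates (Q − Q_b): 0.0, 4.0, 19.0, 35.0, 58.0, 81.0, 46.0, 27.0, 0.0 cfs.
ΣQ_DR = 270.0 cfs.
With Δt = 1 h = 3600 s, V = ΣQ_DR · Δt = 270.0 × 3600 = 9.72 × 10^5 ft³.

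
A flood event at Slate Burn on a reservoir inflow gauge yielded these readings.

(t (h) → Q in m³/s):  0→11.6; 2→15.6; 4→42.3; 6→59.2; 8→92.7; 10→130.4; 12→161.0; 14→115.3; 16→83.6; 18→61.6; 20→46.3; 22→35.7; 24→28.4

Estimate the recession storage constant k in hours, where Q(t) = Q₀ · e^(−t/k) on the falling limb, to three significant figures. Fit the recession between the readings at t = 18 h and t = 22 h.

k ≈ 7.33 h

On the falling limb, Q drops from 61.6 to 35.7 m³/s between t = 18 h and t = 22 h (Δt = 4 h).
k = −Δt / ln(Q₂/Q₁) = −4 / ln(35.7/61.6) = 7.33 h.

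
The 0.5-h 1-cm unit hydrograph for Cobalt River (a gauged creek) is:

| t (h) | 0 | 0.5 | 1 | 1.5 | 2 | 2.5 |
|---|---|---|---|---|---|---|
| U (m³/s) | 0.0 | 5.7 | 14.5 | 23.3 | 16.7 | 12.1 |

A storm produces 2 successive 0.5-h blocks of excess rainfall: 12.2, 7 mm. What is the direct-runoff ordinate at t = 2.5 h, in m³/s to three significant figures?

Q ≈ 26.5 m³/s

By discrete convolution, Q_j = Σ (P_i / 10 mm) · U_{j−i}.
At t = 2.5 h (j=5): Q = (12.2/10)·12.1 + (7/10)·16.7 = 26.5 m³/s.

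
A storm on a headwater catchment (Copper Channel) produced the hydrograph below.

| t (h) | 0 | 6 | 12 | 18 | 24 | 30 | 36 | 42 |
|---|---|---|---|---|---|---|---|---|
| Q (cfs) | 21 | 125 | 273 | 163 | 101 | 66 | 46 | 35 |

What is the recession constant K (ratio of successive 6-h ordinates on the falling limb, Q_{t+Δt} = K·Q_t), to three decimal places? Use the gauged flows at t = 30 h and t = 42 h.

K ≈ 0.728

Using the recession-limb readings at t = 30 h and t = 42 h: Q falls from 66 to 35 cfs over 2 intervals.
K = (Q₂/Q₁)^(1/2) = (35/66)^(1/2) = 0.728.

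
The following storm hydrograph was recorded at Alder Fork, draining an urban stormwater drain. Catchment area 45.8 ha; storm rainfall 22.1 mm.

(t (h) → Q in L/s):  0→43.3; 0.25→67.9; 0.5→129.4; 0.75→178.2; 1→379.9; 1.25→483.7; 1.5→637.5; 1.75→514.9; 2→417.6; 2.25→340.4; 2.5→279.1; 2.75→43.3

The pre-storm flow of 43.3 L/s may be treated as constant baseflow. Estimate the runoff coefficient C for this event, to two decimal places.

C ≈ 0.27

ΣQ_DR = 2996 L/s; V = ΣQ_DR·Δt = 2.696 × 10^6 L.
Runoff depth d = V / A = 5.887 mm.
C = d / P = 5.887 / 22.1 = 0.27.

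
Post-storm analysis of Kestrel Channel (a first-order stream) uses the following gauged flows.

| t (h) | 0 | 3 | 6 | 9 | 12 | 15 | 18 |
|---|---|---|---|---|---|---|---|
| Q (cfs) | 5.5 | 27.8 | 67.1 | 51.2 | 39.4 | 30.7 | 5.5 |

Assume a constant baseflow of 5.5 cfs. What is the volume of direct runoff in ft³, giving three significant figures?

Direct-runoff ordinates (Q − Q_b): 0.0, 22.3, 61.6, 45.7, 33.9, 25.2, 0.0 cfs.
ΣQ_DR = 188.7 cfs.
With Δt = 3 h = 10800 s, V = ΣQ_DR · Δt = 188.7 × 10800 = 2.04 × 10^6 ft³.

V ≈ 2.04 × 10^6 ft³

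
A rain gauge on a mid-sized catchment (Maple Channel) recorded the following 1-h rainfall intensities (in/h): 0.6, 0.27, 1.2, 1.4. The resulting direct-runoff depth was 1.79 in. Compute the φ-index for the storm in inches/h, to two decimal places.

Only the 3 blocks with intensity above φ contribute runoff: 0.6, 1.2, 1.4 in/h.
Σ(I−φ)·Δt = d  ⇒  (0.6+1.2+1.4 − 3φ)·1 = 1.79
φ = (3.200 − 1.79/1) / 3 = 0.47 in/h.

φ ≈ 0.47 in/h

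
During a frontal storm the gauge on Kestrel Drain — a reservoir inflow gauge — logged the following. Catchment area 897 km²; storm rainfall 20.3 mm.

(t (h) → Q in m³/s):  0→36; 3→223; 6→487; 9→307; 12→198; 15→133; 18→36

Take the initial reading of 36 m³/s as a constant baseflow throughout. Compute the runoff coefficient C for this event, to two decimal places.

C ≈ 0.69

ΣQ_DR = 1168 m³/s; V = ΣQ_DR·Δt = 1.261 × 10^7 m³.
Runoff depth d = V / A = 14.06 mm.
C = d / P = 14.06 / 20.3 = 0.69.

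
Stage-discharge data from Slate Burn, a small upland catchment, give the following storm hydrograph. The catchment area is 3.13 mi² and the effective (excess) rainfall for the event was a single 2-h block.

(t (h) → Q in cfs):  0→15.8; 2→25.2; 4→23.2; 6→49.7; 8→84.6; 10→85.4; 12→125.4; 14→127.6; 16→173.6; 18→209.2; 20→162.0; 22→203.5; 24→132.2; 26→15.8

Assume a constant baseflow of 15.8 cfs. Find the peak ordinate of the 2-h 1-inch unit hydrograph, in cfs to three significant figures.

Direct runoff: 0.0, 9.4, 7.4, 33.9, 68.8, 69.6, 109.6, 111.8, 157.8, 193.4, 146.2, 187.7, 116.4, 0.0 cfs; ΣQ_DR = 1212 cfs, peak = 193.4 cfs.
Runoff depth d = ΣQ_DR·Δt / A = 1212 × 7200 / (3.13 mi²) = 1.200 in.
The 1-inch UH is the DRH scaled by (1 in)/d, so U_p = 193.4 × 1/1.200 = 161 cfs.

U_p ≈ 161 cfs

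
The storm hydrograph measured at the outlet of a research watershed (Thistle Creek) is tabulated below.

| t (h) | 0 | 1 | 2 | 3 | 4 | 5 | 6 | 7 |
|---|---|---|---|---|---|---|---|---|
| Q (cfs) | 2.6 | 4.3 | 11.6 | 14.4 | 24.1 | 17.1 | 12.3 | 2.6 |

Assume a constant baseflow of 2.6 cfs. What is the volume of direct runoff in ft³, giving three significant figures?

V ≈ 2.46 × 10^5 ft³

Direct-runoff ordinates (Q − Q_b): 0.0, 1.7, 9.0, 11.8, 21.5, 14.5, 9.7, 0.0 cfs.
ΣQ_DR = 68.20 cfs.
With Δt = 1 h = 3600 s, V = ΣQ_DR · Δt = 68.20 × 3600 = 2.46 × 10^5 ft³.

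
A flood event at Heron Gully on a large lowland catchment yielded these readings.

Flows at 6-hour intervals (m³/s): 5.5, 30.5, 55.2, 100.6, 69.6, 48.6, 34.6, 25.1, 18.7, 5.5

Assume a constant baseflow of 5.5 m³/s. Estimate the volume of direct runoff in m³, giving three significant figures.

Direct-runoff ordinates (Q − Q_b): 0.0, 25.0, 49.7, 95.1, 64.1, 43.1, 29.1, 19.6, 13.2, 0.0 m³/s.
ΣQ_DR = 338.9 m³/s.
With Δt = 6 h = 21600 s, V = ΣQ_DR · Δt = 338.9 × 21600 = 7.32 × 10^6 m³.

V ≈ 7.32 × 10^6 m³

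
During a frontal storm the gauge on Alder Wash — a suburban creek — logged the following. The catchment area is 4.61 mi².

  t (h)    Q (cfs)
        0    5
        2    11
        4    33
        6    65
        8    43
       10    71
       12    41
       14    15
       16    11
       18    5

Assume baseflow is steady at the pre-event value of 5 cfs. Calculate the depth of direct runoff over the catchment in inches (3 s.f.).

Direct runoff: 0.0, 6.0, 28.0, 60.0, 38.0, 66.0, 36.0, 10.0, 6.0, 0.0 cfs; ΣQ_DR = 250.0 cfs.
V = ΣQ_DR · Δt = 250.0 × 7200 s = 1.800 × 10^6 ft³.
Over A = 4.61 mi², depth = V / A = 0.168 in.

d ≈ 0.168 in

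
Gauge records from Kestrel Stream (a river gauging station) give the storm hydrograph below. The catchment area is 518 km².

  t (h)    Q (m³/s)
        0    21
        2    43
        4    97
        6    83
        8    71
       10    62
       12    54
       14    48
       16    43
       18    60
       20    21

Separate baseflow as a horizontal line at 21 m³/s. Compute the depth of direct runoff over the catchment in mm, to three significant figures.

d ≈ 5.17 mm

Direct runoff: 0.0, 22.0, 76.0, 62.0, 50.0, 41.0, 33.0, 27.0, 22.0, 39.0, 0.0 m³/s; ΣQ_DR = 372.0 m³/s.
V = ΣQ_DR · Δt = 372.0 × 7200 s = 2.678 × 10^6 m³.
Over A = 518 km², depth = V / A = 5.17 mm.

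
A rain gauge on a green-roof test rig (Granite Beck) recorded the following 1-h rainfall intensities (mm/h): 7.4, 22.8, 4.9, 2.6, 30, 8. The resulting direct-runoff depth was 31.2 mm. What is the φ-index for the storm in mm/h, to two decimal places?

φ ≈ 10.80 mm/h

Only the 2 blocks with intensity above φ contribute runoff: 22.8, 30 mm/h.
Σ(I−φ)·Δt = d  ⇒  (22.8+30 − 2φ)·1 = 31.2
φ = (52.80 − 31.2/1) / 2 = 10.80 mm/h.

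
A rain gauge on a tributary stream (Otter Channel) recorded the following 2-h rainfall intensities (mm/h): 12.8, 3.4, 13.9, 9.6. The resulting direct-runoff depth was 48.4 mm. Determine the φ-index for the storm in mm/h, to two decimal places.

φ ≈ 4.03 mm/h

Only the 3 blocks with intensity above φ contribute runoff: 12.8, 13.9, 9.6 mm/h.
Σ(I−φ)·Δt = d  ⇒  (12.8+13.9+9.6 − 3φ)·2 = 48.4
φ = (36.30 − 48.4/2) / 3 = 4.03 mm/h.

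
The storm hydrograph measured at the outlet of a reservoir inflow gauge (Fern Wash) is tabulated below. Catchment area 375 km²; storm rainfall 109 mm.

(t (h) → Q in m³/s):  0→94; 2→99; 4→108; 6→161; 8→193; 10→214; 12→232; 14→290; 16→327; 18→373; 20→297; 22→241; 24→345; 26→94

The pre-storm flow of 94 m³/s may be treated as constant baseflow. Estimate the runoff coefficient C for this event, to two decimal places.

ΣQ_DR = 1752 m³/s; V = ΣQ_DR·Δt = 1.261 × 10^7 m³.
Runoff depth d = V / A = 33.64 mm.
C = d / P = 33.64 / 109 = 0.31.

C ≈ 0.31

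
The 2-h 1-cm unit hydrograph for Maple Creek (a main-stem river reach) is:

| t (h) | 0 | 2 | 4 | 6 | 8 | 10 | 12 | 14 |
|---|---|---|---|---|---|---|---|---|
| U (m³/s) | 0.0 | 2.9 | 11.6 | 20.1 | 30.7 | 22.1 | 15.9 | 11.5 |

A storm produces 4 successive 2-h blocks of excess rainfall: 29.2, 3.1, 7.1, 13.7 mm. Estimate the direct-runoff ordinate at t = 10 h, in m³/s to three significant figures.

Q ≈ 104 m³/s

By discrete convolution, Q_j = Σ (P_i / 10 mm) · U_{j−i}.
At t = 10 h (j=5): Q = (29.2/10)·22.1 + (3.1/10)·30.7 + (7.1/10)·20.1 + (13.7/10)·11.6 = 104 m³/s.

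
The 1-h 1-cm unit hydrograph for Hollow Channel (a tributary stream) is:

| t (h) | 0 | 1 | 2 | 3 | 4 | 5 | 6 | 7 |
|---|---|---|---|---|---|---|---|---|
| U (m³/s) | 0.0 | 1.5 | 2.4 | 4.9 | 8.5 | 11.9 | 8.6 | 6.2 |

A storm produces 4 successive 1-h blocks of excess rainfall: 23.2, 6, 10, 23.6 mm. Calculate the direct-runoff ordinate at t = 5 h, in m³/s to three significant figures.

Q ≈ 43.3 m³/s

By discrete convolution, Q_j = Σ (P_i / 10 mm) · U_{j−i}.
At t = 5 h (j=5): Q = (23.2/10)·11.9 + (6/10)·8.5 + (10/10)·4.9 + (23.6/10)·2.4 = 43.3 m³/s.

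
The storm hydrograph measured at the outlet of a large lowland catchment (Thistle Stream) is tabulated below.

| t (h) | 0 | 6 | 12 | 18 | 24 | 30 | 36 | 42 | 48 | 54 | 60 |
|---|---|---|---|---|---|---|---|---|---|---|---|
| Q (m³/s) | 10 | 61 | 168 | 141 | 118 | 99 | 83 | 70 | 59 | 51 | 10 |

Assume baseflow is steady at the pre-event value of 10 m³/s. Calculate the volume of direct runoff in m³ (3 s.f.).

V ≈ 1.64 × 10^7 m³

Direct-runoff ordinates (Q − Q_b): 0.0, 51.0, 158.0, 131.0, 108.0, 89.0, 73.0, 60.0, 49.0, 41.0, 0.0 m³/s.
ΣQ_DR = 760.0 m³/s.
With Δt = 6 h = 21600 s, V = ΣQ_DR · Δt = 760.0 × 21600 = 1.64 × 10^7 m³.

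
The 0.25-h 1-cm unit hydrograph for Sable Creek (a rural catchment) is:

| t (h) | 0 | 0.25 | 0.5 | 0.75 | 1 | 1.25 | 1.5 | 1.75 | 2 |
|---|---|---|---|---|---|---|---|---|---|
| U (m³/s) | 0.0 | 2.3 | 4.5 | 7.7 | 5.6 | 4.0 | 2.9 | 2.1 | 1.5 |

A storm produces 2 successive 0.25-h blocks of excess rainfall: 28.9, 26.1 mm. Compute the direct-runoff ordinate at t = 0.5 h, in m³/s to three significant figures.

Q ≈ 19.0 m³/s

By discrete convolution, Q_j = Σ (P_i / 10 mm) · U_{j−i}.
At t = 0.5 h (j=2): Q = (28.9/10)·4.5 + (26.1/10)·2.3 = 19.0 m³/s.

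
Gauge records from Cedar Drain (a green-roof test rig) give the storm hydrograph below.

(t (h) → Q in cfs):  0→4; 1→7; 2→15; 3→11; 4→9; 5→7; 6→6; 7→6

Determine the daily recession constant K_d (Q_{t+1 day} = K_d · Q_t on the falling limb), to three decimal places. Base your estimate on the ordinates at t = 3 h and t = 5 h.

K_d ≈ 0.004

Between t = 3 h and t = 5 h the flow falls from 11 to 7 cfs over 2×1 h = 2 h.
Per-interval ratio K = (7/11)^(1/2) = 0.7977; K_d = K^(24/1) = 0.004.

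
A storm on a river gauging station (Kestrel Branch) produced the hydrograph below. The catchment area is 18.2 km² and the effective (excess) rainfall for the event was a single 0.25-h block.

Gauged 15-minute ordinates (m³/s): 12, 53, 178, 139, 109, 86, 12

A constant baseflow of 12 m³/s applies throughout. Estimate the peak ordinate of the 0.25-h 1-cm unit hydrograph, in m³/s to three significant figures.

U_p ≈ 66.5 m³/s

Direct runoff: 0.0, 41.0, 166.0, 127.0, 97.0, 74.0, 0.0 m³/s; ΣQ_DR = 505.0 m³/s, peak = 166.0 m³/s.
Runoff depth d = ΣQ_DR·Δt / A = 505.0 × 900 / (18.2 km²) = 24.97 mm.
The 1-cm UH is the DRH scaled by (10 mm)/d, so U_p = 166.0 × 10/24.97 = 66.5 m³/s.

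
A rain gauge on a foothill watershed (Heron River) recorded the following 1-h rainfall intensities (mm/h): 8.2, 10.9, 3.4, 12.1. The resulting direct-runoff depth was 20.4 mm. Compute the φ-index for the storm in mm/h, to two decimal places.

Only the 3 blocks with intensity above φ contribute runoff: 8.2, 10.9, 12.1 mm/h.
Σ(I−φ)·Δt = d  ⇒  (8.2+10.9+12.1 − 3φ)·1 = 20.4
φ = (31.20 − 20.4/1) / 3 = 3.60 mm/h.

φ ≈ 3.60 mm/h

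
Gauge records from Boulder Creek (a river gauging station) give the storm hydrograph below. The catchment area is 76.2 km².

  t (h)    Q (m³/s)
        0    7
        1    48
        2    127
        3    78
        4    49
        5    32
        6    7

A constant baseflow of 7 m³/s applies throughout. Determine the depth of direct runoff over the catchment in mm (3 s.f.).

Direct runoff: 0.0, 41.0, 120.0, 71.0, 42.0, 25.0, 0.0 m³/s; ΣQ_DR = 299.0 m³/s.
V = ΣQ_DR · Δt = 299.0 × 3600 s = 1.076 × 10^6 m³.
Over A = 76.2 km², depth = V / A = 14.1 mm.

d ≈ 14.1 mm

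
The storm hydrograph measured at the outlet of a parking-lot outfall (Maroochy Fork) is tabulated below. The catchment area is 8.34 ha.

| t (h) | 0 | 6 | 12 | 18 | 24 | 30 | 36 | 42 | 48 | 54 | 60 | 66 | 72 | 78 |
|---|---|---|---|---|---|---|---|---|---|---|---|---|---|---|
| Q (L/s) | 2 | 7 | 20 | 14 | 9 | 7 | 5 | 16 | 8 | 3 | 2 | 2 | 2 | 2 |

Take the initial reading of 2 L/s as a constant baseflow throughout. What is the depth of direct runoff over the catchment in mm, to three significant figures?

Direct runoff: 0.0, 5.0, 18.0, 12.0, 7.0, 5.0, 3.0, 14.0, 6.0, 1.0, 0.0, 0.0, 0.0, 0.0 L/s; ΣQ_DR = 71.00 L/s.
V = ΣQ_DR · Δt = 71.00 × 21600 s = 1.534 × 10^6 L.
Over A = 8.34 ha, depth = V / A = 18.4 mm.

d ≈ 18.4 mm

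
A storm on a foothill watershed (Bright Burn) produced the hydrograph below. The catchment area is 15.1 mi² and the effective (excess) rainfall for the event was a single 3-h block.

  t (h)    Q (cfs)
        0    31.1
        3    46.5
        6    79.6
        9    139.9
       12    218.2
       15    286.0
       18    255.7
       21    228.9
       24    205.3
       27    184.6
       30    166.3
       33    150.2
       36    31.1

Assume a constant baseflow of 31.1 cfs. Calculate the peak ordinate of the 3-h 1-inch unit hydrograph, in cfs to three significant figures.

Direct runoff: 0.0, 15.4, 48.5, 108.8, 187.1, 254.9, 224.6, 197.8, 174.2, 153.5, 135.2, 119.1, 0.0 cfs; ΣQ_DR = 1619 cfs, peak = 254.9 cfs.
Runoff depth d = ΣQ_DR·Δt / A = 1619 × 10800 / (15.1 mi²) = 0.4985 in.
The 1-inch UH is the DRH scaled by (1 in)/d, so U_p = 254.9 × 1/0.4985 = 511 cfs.

U_p ≈ 511 cfs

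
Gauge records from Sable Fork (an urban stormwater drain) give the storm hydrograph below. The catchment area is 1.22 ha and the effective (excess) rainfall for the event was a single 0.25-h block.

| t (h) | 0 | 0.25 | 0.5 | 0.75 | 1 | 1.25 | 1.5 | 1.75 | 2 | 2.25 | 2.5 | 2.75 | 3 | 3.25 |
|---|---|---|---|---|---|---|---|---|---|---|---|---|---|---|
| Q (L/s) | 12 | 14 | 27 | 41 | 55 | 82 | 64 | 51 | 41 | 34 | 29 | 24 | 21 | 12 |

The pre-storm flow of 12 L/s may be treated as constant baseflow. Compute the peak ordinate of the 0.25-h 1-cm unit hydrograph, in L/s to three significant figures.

U_p ≈ 28.0 L/s

Direct runoff: 0.0, 2.0, 15.0, 29.0, 43.0, 70.0, 52.0, 39.0, 29.0, 22.0, 17.0, 12.0, 9.0, 0.0 L/s; ΣQ_DR = 339.0 L/s, peak = 70.0 L/s.
Runoff depth d = ΣQ_DR·Δt / A = 339.0 × 900 / (1.22 ha) = 25.01 mm.
The 1-cm UH is the DRH scaled by (10 mm)/d, so U_p = 70.0 × 10/25.01 = 28.0 L/s.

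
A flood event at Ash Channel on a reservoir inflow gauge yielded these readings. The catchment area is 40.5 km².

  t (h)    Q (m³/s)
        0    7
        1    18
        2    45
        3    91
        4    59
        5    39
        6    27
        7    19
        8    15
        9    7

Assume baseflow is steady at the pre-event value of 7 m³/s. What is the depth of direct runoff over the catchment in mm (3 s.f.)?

d ≈ 22.8 mm

Direct runoff: 0.0, 11.0, 38.0, 84.0, 52.0, 32.0, 20.0, 12.0, 8.0, 0.0 m³/s; ΣQ_DR = 257.0 m³/s.
V = ΣQ_DR · Δt = 257.0 × 3600 s = 9.252 × 10^5 m³.
Over A = 40.5 km², depth = V / A = 22.8 mm.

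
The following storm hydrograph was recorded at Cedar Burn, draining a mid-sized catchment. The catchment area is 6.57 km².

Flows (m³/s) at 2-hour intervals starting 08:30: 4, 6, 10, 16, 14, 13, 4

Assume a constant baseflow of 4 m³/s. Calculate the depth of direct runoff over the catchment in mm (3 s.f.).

Direct runoff: 0.0, 2.0, 6.0, 12.0, 10.0, 9.0, 0.0 m³/s; ΣQ_DR = 39.00 m³/s.
V = ΣQ_DR · Δt = 39.00 × 7200 s = 2.808 × 10^5 m³.
Over A = 6.57 km², depth = V / A = 42.7 mm.

d ≈ 42.7 mm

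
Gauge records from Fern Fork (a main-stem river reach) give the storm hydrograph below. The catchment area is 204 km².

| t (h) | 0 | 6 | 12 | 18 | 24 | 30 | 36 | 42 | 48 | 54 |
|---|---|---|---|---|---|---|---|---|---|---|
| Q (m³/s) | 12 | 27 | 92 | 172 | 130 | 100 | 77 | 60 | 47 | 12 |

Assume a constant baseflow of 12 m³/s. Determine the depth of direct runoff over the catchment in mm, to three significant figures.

d ≈ 64.5 mm

Direct runoff: 0.0, 15.0, 80.0, 160.0, 118.0, 88.0, 65.0, 48.0, 35.0, 0.0 m³/s; ΣQ_DR = 609.0 m³/s.
V = ΣQ_DR · Δt = 609.0 × 21600 s = 1.315 × 10^7 m³.
Over A = 204 km², depth = V / A = 64.5 mm.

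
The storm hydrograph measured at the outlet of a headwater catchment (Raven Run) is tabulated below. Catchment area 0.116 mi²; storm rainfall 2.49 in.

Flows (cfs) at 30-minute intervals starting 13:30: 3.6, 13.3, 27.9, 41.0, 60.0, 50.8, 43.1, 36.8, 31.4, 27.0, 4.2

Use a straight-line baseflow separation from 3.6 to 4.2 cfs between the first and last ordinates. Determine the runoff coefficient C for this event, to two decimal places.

C ≈ 0.79

ΣQ_DR = 296.2 cfs; V = ΣQ_DR·Δt = 5.332 × 10^5 ft³.
Runoff depth d = V / A = 1.978 in.
C = d / P = 1.978 / 2.49 = 0.79.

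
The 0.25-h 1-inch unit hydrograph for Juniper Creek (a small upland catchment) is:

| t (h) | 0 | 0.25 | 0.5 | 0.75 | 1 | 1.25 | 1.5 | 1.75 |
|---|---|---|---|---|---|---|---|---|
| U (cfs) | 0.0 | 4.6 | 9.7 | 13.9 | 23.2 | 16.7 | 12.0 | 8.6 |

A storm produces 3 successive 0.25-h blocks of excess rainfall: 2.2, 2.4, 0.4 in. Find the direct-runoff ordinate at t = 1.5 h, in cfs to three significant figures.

Q ≈ 75.8 cfs

By discrete convolution, Q_j = Σ (P_i / 1 in) · U_{j−i}.
At t = 1.5 h (j=6): Q = (2.2/1)·12.0 + (2.4/1)·16.7 + (0.4/1)·23.2 = 75.8 cfs.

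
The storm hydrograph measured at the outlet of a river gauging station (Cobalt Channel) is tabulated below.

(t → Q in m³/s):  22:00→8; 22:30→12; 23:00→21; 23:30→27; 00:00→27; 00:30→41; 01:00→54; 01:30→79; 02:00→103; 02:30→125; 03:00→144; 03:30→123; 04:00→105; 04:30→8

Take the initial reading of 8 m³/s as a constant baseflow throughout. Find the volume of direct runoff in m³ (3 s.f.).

V ≈ 1.38 × 10^6 m³

Direct-runoff ordinates (Q − Q_b): 0.0, 4.0, 13.0, 19.0, 19.0, 33.0, 46.0, 71.0, 95.0, 117.0, 136.0, 115.0, 97.0, 0.0 m³/s.
ΣQ_DR = 765.0 m³/s.
With Δt = 0.5 h = 1800 s, V = ΣQ_DR · Δt = 765.0 × 1800 = 1.38 × 10^6 m³.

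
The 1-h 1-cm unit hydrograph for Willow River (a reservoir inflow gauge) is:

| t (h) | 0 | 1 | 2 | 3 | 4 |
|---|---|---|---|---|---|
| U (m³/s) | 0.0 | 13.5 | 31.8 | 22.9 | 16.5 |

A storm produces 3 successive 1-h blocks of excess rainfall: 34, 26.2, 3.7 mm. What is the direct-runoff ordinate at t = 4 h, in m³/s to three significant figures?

Q ≈ 128 m³/s

By discrete convolution, Q_j = Σ (P_i / 10 mm) · U_{j−i}.
At t = 4 h (j=4): Q = (34/10)·16.5 + (26.2/10)·22.9 + (3.7/10)·31.8 = 128 m³/s.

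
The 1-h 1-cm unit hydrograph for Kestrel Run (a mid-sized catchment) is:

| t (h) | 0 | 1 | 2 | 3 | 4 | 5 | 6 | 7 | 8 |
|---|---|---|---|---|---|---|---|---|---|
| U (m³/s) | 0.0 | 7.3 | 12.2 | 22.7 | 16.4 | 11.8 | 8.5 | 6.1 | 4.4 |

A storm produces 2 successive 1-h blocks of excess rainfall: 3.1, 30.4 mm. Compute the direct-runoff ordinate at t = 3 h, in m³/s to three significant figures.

By discrete convolution, Q_j = Σ (P_i / 10 mm) · U_{j−i}.
At t = 3 h (j=3): Q = (3.1/10)·22.7 + (30.4/10)·12.2 = 44.1 m³/s.

Q ≈ 44.1 m³/s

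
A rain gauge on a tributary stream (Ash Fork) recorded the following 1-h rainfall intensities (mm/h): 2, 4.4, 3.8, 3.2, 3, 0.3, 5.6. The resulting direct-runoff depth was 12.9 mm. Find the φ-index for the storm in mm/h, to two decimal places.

Only the 6 blocks with intensity above φ contribute runoff: 2, 4.4, 3.8, 3.2, 3, 5.6 mm/h.
Σ(I−φ)·Δt = d  ⇒  (2+4.4+3.8+3.2+3+5.6 − 6φ)·1 = 12.9
φ = (22.00 − 12.9/1) / 6 = 1.52 mm/h.

φ ≈ 1.52 mm/h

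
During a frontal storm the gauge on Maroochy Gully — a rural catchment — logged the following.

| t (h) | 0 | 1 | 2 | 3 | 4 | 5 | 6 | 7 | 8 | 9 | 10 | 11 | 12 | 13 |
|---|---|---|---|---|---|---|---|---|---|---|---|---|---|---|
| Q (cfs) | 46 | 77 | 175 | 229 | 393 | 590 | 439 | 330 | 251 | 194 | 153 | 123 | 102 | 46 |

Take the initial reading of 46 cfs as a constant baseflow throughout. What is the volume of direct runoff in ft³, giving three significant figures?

V ≈ 9.01 × 10^6 ft³

Direct-runoff ordinates (Q − Q_b): 0.0, 31.0, 129.0, 183.0, 347.0, 544.0, 393.0, 284.0, 205.0, 148.0, 107.0, 77.0, 56.0, 0.0 cfs.
ΣQ_DR = 2504 cfs.
With Δt = 1 h = 3600 s, V = ΣQ_DR · Δt = 2504 × 3600 = 9.01 × 10^6 ft³.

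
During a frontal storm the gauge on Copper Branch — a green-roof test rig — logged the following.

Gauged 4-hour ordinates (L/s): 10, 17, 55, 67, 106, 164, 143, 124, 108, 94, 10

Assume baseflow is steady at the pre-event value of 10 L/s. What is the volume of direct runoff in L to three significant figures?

V ≈ 1.13 × 10^7 L

Direct-runoff ordinates (Q − Q_b): 0.0, 7.0, 45.0, 57.0, 96.0, 154.0, 133.0, 114.0, 98.0, 84.0, 0.0 L/s.
ΣQ_DR = 788.0 L/s.
With Δt = 4 h = 14400 s, V = ΣQ_DR · Δt = 788.0 × 14400 = 1.13 × 10^7 L.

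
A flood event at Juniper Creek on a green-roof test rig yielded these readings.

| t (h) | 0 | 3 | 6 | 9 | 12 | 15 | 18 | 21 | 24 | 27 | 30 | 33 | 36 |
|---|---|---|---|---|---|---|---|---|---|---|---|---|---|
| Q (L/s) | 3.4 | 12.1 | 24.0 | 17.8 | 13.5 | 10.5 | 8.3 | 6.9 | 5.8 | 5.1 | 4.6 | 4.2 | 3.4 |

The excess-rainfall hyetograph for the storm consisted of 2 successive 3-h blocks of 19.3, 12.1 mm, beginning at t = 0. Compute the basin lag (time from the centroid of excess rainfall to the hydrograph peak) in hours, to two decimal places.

Centroid of excess rainfall: t_c = Σ P_i·t̄_i / ΣP_i = 2.6561 h (block centres at 1.5, 4.5 h).
Hydrograph peak occurs at t = 6 h, so basin lag t_L = 6 − 2.6561 = 3.34 h.

t_L ≈ 3.34 h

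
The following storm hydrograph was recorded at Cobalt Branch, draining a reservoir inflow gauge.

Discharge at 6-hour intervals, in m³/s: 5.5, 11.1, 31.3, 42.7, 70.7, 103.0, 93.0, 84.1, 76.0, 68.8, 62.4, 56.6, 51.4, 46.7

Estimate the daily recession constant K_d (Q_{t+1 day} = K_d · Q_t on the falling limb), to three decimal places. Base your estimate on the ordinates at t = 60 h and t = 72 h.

K_d ≈ 0.679

Between t = 60 h and t = 72 h the flow falls from 62.4 to 51.4 m³/s over 2×6 h = 12 h.
Per-interval ratio K = (51.4/62.4)^(1/2) = 0.9076; K_d = K^(24/6) = 0.679.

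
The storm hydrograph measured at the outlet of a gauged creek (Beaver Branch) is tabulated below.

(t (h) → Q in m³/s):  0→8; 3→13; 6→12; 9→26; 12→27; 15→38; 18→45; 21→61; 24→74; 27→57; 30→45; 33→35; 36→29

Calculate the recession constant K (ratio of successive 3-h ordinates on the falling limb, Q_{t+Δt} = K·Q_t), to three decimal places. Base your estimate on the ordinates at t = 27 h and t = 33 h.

Using the recession-limb readings at t = 27 h and t = 33 h: Q falls from 57 to 35 m³/s over 2 intervals.
K = (Q₂/Q₁)^(1/2) = (35/57)^(1/2) = 0.784.

K ≈ 0.784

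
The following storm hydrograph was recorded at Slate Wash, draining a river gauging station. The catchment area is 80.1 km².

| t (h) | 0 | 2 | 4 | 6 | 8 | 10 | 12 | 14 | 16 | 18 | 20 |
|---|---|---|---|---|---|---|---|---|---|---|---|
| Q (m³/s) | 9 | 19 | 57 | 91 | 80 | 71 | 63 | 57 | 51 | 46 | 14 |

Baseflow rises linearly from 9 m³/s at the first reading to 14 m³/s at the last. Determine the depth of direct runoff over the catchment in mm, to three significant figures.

d ≈ 38.8 mm

Direct runoff: 0.00, 9.50, 47.00, 80.50, 69.00, 59.50, 51.00, 44.50, 38.00, 32.50, 0.00 m³/s; ΣQ_DR = 431.5 m³/s.
V = ΣQ_DR · Δt = 431.5 × 7200 s = 3.107 × 10^6 m³.
Over A = 80.1 km², depth = V / A = 38.8 mm.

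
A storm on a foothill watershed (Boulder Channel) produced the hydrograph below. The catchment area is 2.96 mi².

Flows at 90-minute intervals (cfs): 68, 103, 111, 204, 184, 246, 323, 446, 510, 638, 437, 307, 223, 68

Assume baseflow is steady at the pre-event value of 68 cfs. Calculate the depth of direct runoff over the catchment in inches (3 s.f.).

Direct runoff: 0.0, 35.0, 43.0, 136.0, 116.0, 178.0, 255.0, 378.0, 442.0, 570.0, 369.0, 239.0, 155.0, 0.0 cfs; ΣQ_DR = 2916 cfs.
V = ΣQ_DR · Δt = 2916 × 5400 s = 1.575 × 10^7 ft³.
Over A = 2.96 mi², depth = V / A = 2.29 in.

d ≈ 2.29 in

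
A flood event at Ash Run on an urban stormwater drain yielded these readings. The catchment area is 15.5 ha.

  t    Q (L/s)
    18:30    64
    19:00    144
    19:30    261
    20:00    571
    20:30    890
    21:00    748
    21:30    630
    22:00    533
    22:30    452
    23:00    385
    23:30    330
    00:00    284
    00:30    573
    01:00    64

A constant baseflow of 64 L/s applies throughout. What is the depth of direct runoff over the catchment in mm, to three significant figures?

Direct runoff: 0.0, 80.0, 197.0, 507.0, 826.0, 684.0, 566.0, 469.0, 388.0, 321.0, 266.0, 220.0, 509.0, 0.0 L/s; ΣQ_DR = 5033 L/s.
V = ΣQ_DR · Δt = 5033 × 1800 s = 9.059 × 10^6 L.
Over A = 15.5 ha, depth = V / A = 58.4 mm.

d ≈ 58.4 mm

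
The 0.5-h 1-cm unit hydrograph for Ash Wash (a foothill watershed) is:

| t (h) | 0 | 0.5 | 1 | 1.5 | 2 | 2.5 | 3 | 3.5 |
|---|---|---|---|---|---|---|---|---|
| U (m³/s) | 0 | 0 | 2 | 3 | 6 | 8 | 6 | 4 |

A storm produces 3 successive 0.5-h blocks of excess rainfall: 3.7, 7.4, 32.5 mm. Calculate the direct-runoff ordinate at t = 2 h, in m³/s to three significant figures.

By discrete convolution, Q_j = Σ (P_i / 10 mm) · U_{j−i}.
At t = 2 h (j=4): Q = (3.7/10)·6 + (7.4/10)·3 + (32.5/10)·2 = 10.9 m³/s.

Q ≈ 10.9 m³/s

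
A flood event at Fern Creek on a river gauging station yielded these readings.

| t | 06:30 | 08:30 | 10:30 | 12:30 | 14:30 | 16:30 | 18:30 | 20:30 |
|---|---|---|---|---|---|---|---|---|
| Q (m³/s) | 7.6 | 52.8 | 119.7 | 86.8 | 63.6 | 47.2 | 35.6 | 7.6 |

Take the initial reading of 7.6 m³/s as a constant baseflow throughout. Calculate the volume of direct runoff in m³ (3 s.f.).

V ≈ 2.59 × 10^6 m³

Direct-runoff ordinates (Q − Q_b): 0.0, 45.2, 112.1, 79.2, 56.0, 39.6, 28.0, 0.0 m³/s.
ΣQ_DR = 360.1 m³/s.
With Δt = 2 h = 7200 s, V = ΣQ_DR · Δt = 360.1 × 7200 = 2.59 × 10^6 m³.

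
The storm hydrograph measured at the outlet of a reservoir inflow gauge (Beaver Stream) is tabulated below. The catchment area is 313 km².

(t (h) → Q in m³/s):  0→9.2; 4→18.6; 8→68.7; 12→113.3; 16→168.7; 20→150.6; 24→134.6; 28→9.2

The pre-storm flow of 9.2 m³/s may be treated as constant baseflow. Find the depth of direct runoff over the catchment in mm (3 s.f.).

Direct runoff: 0.0, 9.4, 59.5, 104.1, 159.5, 141.4, 125.4, 0.0 m³/s; ΣQ_DR = 599.3 m³/s.
V = ΣQ_DR · Δt = 599.3 × 14400 s = 8.630 × 10^6 m³.
Over A = 313 km², depth = V / A = 27.6 mm.

d ≈ 27.6 mm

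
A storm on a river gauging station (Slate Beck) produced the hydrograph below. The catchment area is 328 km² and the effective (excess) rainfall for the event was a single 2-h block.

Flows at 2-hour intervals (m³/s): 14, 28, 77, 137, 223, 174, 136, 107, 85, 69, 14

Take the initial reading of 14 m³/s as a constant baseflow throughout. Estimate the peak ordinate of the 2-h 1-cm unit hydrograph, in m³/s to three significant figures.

Direct runoff: 0.0, 14.0, 63.0, 123.0, 209.0, 160.0, 122.0, 93.0, 71.0, 55.0, 0.0 m³/s; ΣQ_DR = 910.0 m³/s, peak = 209.0 m³/s.
Runoff depth d = ΣQ_DR·Δt / A = 910.0 × 7200 / (328 km²) = 19.98 mm.
The 1-cm UH is the DRH scaled by (10 mm)/d, so U_p = 209.0 × 10/19.98 = 105 m³/s.

U_p ≈ 105 m³/s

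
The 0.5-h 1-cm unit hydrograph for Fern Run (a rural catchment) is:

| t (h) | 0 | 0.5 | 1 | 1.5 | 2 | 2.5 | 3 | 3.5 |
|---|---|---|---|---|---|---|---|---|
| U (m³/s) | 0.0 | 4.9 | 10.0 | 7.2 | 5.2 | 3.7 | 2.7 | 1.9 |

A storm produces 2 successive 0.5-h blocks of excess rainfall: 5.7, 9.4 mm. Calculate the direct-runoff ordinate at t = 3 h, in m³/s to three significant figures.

Q ≈ 5.02 m³/s

By discrete convolution, Q_j = Σ (P_i / 10 mm) · U_{j−i}.
At t = 3 h (j=6): Q = (5.7/10)·2.7 + (9.4/10)·3.7 = 5.02 m³/s.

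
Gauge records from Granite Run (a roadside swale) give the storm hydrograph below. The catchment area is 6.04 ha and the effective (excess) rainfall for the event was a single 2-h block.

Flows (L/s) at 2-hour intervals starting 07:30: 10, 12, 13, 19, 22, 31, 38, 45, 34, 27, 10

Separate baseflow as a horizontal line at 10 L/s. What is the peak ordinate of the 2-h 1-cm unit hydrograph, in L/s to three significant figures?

U_p ≈ 19.4 L/s

Direct runoff: 0.0, 2.0, 3.0, 9.0, 12.0, 21.0, 28.0, 35.0, 24.0, 17.0, 0.0 L/s; ΣQ_DR = 151.0 L/s, peak = 35.0 L/s.
Runoff depth d = ΣQ_DR·Δt / A = 151.0 × 7200 / (6.04 ha) = 18.00 mm.
The 1-cm UH is the DRH scaled by (10 mm)/d, so U_p = 35.0 × 10/18.00 = 19.4 L/s.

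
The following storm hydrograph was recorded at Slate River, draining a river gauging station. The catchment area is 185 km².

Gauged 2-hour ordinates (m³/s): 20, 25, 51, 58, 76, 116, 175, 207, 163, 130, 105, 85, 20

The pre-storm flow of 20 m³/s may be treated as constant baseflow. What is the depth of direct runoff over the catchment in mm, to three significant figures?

Direct runoff: 0.0, 5.0, 31.0, 38.0, 56.0, 96.0, 155.0, 187.0, 143.0, 110.0, 85.0, 65.0, 0.0 m³/s; ΣQ_DR = 971.0 m³/s.
V = ΣQ_DR · Δt = 971.0 × 7200 s = 6.991 × 10^6 m³.
Over A = 185 km², depth = V / A = 37.8 mm.

d ≈ 37.8 mm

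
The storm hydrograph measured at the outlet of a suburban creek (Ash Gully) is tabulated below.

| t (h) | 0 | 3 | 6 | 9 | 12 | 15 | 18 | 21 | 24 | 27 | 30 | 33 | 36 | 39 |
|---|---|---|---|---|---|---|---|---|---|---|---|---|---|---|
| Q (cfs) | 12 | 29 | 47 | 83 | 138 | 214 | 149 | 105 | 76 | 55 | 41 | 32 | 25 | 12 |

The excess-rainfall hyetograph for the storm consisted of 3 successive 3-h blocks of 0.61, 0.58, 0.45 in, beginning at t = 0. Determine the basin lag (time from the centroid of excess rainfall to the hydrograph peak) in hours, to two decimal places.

Centroid of excess rainfall: t_c = Σ P_i·t̄_i / ΣP_i = 4.2073 h (block centres at 1.5, 4.5, 7.5 h).
Hydrograph peak occurs at t = 15 h, so basin lag t_L = 15 − 4.2073 = 10.79 h.

t_L ≈ 10.79 h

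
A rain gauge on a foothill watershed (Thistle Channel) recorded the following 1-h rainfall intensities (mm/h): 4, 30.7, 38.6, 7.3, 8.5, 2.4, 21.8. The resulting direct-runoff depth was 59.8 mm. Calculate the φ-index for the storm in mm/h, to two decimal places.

Only the 3 blocks with intensity above φ contribute runoff: 30.7, 38.6, 21.8 mm/h.
Σ(I−φ)·Δt = d  ⇒  (30.7+38.6+21.8 − 3φ)·1 = 59.8
φ = (91.10 − 59.8/1) / 3 = 10.43 mm/h.

φ ≈ 10.43 mm/h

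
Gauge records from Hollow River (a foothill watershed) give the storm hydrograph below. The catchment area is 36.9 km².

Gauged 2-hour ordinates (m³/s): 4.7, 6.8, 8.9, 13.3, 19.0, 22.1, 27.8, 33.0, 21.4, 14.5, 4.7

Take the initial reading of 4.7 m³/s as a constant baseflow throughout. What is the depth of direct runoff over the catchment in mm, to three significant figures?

Direct runoff: 0.0, 2.1, 4.2, 8.6, 14.3, 17.4, 23.1, 28.3, 16.7, 9.8, 0.0 m³/s; ΣQ_DR = 124.5 m³/s.
V = ΣQ_DR · Δt = 124.5 × 7200 s = 8.964 × 10^5 m³.
Over A = 36.9 km², depth = V / A = 24.3 mm.

d ≈ 24.3 mm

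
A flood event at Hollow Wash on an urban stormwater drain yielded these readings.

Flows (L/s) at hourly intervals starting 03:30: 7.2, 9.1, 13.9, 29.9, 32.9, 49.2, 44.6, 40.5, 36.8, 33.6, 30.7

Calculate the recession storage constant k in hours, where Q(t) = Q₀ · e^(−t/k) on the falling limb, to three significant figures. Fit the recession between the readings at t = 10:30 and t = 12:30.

On the falling limb, Q drops from 40.5 to 33.6 L/s between t = 10:30 and t = 12:30 (Δt = 2 h).
k = −Δt / ln(Q₂/Q₁) = −2 / ln(33.6/40.5) = 10.7 h.

k ≈ 10.7 h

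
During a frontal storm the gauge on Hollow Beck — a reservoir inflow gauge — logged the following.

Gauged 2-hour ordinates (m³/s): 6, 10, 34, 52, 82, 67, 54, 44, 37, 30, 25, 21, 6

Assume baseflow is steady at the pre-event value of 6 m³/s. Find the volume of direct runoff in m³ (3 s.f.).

Direct-runoff ordinates (Q − Q_b): 0.0, 4.0, 28.0, 46.0, 76.0, 61.0, 48.0, 38.0, 31.0, 24.0, 19.0, 15.0, 0.0 m³/s.
ΣQ_DR = 390.0 m³/s.
With Δt = 2 h = 7200 s, V = ΣQ_DR · Δt = 390.0 × 7200 = 2.81 × 10^6 m³.

V ≈ 2.81 × 10^6 m³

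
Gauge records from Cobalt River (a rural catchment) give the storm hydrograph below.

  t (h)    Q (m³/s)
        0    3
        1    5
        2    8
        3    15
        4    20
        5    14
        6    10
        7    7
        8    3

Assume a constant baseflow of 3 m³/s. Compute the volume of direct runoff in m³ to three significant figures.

Direct-runoff ordinates (Q − Q_b): 0.0, 2.0, 5.0, 12.0, 17.0, 11.0, 7.0, 4.0, 0.0 m³/s.
ΣQ_DR = 58.00 m³/s.
With Δt = 1 h = 3600 s, V = ΣQ_DR · Δt = 58.00 × 3600 = 2.09 × 10^5 m³.

V ≈ 2.09 × 10^5 m³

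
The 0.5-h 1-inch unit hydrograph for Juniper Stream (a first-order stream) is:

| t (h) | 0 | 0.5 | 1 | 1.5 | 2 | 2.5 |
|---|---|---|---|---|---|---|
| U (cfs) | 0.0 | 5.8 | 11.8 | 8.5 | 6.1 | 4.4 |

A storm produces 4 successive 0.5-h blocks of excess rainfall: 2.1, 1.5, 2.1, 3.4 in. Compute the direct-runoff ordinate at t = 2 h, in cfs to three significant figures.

By discrete convolution, Q_j = Σ (P_i / 1 in) · U_{j−i}.
At t = 2 h (j=4): Q = (2.1/1)·6.1 + (1.5/1)·8.5 + (2.1/1)·11.8 + (3.4/1)·5.8 = 70.1 cfs.

Q ≈ 70.1 cfs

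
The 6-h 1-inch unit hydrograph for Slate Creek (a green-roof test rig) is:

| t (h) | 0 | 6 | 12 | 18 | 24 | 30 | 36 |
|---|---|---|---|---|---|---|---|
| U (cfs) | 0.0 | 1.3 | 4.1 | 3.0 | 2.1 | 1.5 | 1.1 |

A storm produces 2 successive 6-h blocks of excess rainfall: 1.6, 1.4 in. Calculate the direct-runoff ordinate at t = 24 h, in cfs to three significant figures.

By discrete convolution, Q_j = Σ (P_i / 1 in) · U_{j−i}.
At t = 24 h (j=4): Q = (1.6/1)·2.1 + (1.4/1)·3.0 = 7.56 cfs.

Q ≈ 7.56 cfs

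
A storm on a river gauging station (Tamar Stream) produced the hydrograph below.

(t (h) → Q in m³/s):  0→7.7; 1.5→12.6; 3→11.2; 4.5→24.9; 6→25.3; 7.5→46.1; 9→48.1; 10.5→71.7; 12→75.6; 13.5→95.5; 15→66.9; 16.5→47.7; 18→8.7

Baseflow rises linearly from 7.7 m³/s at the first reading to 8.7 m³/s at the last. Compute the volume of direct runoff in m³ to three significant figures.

Direct-runoff ordinates (Q − Q_b): 0.00, 4.82, 3.33, 16.95, 17.27, 37.98, 39.90, 63.42, 67.23, 87.05, 58.37, 39.08, 0.00 m³/s.
ΣQ_DR = 435.4 m³/s.
With Δt = 1.5 h = 5400 s, V = ΣQ_DR · Δt = 435.4 × 5400 = 2.35 × 10^6 m³.

V ≈ 2.35 × 10^6 m³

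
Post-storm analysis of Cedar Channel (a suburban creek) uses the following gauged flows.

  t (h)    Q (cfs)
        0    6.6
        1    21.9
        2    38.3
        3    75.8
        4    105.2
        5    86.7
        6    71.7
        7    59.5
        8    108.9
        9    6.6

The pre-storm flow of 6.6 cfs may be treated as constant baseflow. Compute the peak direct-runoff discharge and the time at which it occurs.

Q_p = 102.3 cfs at t = 8 h

Subtracting baseflow gives direct-runoff ordinates: 0.0, 15.3, 31.7, 69.2, 98.6, 80.1, 65.1, 52.9, 102.3, 0.0 cfs.
The maximum is 102.3 cfs, occurring at the reading for t = 8 h.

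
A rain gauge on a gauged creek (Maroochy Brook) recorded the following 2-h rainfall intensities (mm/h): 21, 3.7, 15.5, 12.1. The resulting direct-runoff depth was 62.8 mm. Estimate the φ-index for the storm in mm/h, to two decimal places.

φ ≈ 5.73 mm/h

Only the 3 blocks with intensity above φ contribute runoff: 21, 15.5, 12.1 mm/h.
Σ(I−φ)·Δt = d  ⇒  (21+15.5+12.1 − 3φ)·2 = 62.8
φ = (48.60 − 62.8/2) / 3 = 5.73 mm/h.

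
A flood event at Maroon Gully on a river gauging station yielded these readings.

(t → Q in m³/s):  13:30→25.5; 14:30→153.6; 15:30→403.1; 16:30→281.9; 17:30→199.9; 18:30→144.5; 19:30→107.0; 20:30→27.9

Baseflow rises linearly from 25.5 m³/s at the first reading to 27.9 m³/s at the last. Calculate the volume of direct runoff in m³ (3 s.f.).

V ≈ 4.07 × 10^6 m³

Direct-runoff ordinates (Q − Q_b): 0.00, 127.76, 376.91, 255.37, 173.03, 117.29, 79.44, 0.00 m³/s.
ΣQ_DR = 1130 m³/s.
With Δt = 1 h = 3600 s, V = ΣQ_DR · Δt = 1130 × 3600 = 4.07 × 10^6 m³.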